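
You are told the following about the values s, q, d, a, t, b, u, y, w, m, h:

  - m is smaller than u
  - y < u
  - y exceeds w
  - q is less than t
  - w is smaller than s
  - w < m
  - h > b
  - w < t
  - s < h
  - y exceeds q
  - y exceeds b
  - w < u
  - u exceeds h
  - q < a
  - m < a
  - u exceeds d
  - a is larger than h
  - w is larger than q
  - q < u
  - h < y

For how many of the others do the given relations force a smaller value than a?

6

The elements the relations force below a are q, w, s, m, b, h — no chain reaches any other.
That is 6.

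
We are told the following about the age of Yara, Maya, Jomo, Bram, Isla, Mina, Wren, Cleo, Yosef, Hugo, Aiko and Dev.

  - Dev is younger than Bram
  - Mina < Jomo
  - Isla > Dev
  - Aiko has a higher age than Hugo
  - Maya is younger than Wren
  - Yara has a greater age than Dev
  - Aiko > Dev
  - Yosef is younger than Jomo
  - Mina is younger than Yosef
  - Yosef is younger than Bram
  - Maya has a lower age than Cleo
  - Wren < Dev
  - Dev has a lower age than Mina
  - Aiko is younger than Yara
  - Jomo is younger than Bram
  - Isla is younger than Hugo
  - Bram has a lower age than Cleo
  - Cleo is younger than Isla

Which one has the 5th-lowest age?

Yosef

Chaining the given pairs: Maya < Wren < Dev < Mina < Yosef < Jomo < Bram < Cleo < Isla < Hugo < Aiko < Yara.
The 5th smallest is Yosef.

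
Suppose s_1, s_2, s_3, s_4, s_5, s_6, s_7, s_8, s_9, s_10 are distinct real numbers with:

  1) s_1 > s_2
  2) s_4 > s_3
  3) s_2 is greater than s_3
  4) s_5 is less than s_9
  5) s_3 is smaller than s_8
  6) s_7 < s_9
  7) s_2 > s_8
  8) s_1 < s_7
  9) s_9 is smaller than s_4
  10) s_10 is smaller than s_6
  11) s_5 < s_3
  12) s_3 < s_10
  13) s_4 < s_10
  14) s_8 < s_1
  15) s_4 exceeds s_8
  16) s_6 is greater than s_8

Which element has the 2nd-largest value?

s_10

Chaining the given pairs: s_5 < s_3 < s_8 < s_2 < s_1 < s_7 < s_9 < s_4 < s_10 < s_6.
Counting 2 from the largest end gives s_10.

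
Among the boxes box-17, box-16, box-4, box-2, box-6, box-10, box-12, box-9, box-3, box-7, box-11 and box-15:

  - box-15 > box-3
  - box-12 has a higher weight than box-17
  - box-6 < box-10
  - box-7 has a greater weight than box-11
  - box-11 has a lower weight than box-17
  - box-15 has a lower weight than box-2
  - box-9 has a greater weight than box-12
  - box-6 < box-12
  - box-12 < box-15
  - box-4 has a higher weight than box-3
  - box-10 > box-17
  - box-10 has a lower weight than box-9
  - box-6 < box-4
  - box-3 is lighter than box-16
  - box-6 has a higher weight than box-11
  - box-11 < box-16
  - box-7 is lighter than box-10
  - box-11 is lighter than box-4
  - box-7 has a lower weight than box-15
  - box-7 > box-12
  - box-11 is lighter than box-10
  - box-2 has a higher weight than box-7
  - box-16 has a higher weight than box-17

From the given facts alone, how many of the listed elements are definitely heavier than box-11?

From box-11 the given relations immediately reach box-17, box-6, box-7, box-4, box-10, box-16.
From those, box-12, box-15, box-9, box-2 — 10 in total.
No other element is forced above box-11 by the given relations, so the count is 10.

10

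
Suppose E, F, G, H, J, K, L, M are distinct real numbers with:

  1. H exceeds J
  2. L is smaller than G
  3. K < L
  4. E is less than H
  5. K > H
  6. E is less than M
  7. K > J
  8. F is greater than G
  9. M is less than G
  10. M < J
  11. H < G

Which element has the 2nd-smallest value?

M

Piecing the relations together gives one ordering: E < M < J < H < K < L < G < F.
The 2nd smallest is M.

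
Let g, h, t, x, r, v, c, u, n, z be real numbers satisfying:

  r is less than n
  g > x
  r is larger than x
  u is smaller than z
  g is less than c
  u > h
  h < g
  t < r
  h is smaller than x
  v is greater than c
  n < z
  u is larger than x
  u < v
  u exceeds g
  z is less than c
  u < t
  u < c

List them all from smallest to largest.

Each adjacent pair is fixed by a given relation: h < x; x < g; g < u; u < t; t < r; r < n; n < z; z < c; c < v. Chaining them end to end gives the full order.

h < x < g < u < t < r < n < z < c < v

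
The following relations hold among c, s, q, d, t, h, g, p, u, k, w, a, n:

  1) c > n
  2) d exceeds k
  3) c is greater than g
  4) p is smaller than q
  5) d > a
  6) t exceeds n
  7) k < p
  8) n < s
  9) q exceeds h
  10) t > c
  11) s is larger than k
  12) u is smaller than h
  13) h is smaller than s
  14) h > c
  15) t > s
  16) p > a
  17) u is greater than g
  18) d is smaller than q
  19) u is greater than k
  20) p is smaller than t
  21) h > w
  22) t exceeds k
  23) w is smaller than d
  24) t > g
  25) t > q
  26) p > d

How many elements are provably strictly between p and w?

Chaining upward from w reaches: d, h, s, q, t.
Chaining downward from p reaches: k, a, d.
Strictly between w and p are those in both lists: d — 1 element.

1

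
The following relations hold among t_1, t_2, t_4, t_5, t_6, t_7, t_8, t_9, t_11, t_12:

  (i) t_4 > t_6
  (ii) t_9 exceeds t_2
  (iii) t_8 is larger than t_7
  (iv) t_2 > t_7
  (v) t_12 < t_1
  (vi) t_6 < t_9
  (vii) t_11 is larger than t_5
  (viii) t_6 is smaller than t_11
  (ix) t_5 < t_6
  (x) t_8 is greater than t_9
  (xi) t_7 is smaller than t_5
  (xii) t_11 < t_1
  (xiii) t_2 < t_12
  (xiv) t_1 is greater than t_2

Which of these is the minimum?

t_7

Chaining upward from t_7: directly above it, t_2, t_5, t_8; then t_12, t_6, t_9, t_11, t_1; then t_4.
That covers every other element, and nothing is given below t_7, so t_7 is the minimum.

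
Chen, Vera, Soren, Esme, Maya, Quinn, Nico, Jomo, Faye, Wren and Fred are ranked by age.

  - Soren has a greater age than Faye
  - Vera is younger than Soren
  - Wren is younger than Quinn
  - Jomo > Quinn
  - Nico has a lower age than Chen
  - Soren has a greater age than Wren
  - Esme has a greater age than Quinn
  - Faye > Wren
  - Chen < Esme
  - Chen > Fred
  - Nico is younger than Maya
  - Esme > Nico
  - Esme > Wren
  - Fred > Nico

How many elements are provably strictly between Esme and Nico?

The relations place Nico below Esme. An element lies strictly between them when it is forced above Nico and also forced below Esme.
Above Nico: {Maya, Fred, Chen}. Below Esme: {Wren, Quinn, Fred, Chen}.
Intersection: {Fred, Chen} — 2.

2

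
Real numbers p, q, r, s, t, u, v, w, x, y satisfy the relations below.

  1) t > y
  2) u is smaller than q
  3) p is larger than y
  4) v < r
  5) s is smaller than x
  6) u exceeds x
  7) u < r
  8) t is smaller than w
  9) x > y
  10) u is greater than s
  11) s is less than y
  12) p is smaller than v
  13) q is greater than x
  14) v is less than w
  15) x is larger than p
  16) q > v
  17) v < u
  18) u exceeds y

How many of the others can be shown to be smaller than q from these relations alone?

6

The elements the relations force below q are s, y, p, v, x, u — no chain reaches any other.
That is 6.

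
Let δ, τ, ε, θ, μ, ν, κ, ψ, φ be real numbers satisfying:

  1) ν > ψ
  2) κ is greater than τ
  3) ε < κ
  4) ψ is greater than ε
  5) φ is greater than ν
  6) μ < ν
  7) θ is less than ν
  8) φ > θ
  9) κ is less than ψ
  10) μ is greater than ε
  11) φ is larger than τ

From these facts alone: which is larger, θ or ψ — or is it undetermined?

Following every chain through θ: above θ we get ν, φ.
ψ is not reached, and no chain runs the other way from ψ to θ.
So the given relations leave the order of θ and ψ undetermined.

undetermined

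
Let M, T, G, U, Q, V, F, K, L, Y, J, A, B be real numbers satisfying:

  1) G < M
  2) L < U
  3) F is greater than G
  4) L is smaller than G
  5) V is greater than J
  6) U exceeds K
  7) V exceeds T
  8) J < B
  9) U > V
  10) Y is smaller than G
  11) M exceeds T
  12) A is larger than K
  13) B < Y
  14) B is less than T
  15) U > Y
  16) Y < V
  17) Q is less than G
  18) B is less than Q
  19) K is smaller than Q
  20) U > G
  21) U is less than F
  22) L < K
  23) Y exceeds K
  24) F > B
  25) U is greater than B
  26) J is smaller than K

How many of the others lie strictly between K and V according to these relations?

1

The relations place K below V. An element lies strictly between them when it is forced above K and also forced below V.
Above K: {Y, A, Q, G, U, M, F}. Below V: {L, J, B, Y, T}.
Intersection: {Y} — 1.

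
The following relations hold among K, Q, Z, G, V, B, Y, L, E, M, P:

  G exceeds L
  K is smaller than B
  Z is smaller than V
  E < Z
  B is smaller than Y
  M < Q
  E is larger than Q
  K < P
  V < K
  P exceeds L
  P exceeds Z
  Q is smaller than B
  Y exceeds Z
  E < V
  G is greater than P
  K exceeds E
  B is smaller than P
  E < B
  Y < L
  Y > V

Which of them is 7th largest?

V

The consecutive relations fix a unique order: M < Q < E < Z < V < K < B < Y < L < P < G.
Counting 7 from the largest end gives V.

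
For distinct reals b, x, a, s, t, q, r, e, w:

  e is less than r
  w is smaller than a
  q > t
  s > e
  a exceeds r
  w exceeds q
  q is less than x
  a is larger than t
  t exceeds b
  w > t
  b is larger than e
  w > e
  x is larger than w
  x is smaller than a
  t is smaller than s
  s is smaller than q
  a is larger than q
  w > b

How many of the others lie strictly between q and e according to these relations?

3

Chaining upward from e reaches: b, t, r, s, w, x, a.
Chaining downward from q reaches: b, t, s.
Strictly between e and q are those in both lists: b, t, s — 3 elements.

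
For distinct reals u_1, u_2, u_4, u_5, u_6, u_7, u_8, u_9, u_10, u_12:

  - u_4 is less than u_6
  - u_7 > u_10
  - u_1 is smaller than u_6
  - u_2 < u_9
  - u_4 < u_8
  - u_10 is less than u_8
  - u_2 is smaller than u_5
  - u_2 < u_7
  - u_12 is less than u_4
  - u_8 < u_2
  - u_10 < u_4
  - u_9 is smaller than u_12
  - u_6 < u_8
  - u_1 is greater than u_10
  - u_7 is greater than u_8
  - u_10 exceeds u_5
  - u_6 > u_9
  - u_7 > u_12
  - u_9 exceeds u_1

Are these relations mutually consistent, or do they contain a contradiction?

We have u_8 < u_2 stated directly, yet also u_2 < u_5 < u_10 < u_1 < u_9 < u_12 < u_4 < u_6 < u_8 by chaining the others — so u_2 < u_8. Contradiction.

inconsistent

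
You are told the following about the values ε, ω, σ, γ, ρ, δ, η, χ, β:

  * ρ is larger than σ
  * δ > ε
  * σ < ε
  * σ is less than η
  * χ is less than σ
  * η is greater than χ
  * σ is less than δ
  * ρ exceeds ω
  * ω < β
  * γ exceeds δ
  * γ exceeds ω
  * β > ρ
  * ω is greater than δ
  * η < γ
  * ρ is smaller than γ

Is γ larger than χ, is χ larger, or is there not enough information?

γ

Link the given pairs in sequence: χ < σ; σ < ε; ε < δ; δ < ω; ω < ρ; ρ < γ.
Chaining these gives χ < σ < ε < δ < ω < ρ < γ.
So γ is larger.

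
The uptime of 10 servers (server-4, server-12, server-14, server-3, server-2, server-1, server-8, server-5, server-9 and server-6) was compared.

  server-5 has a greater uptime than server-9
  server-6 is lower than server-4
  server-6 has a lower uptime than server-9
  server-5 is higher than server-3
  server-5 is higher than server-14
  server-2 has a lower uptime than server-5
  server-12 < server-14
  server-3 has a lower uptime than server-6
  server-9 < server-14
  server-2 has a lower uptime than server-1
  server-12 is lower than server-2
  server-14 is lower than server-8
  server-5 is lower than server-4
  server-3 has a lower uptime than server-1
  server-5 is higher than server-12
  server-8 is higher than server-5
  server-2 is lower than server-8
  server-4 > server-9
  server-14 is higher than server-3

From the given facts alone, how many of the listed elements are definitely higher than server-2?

Directly above server-2: server-5, server-8, server-1.
One step further: server-4 (4 so far).
No other element is forced above server-2 by the given relations, so the count is 4.

4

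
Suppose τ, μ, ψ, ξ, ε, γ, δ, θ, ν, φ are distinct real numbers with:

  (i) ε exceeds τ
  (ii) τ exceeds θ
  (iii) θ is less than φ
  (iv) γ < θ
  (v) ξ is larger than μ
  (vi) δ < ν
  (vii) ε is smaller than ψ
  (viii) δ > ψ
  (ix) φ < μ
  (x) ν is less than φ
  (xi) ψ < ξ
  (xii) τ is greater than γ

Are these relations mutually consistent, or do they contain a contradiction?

The single ordering γ < θ < τ < ε < ψ < δ < ν < φ < μ < ξ satisfies every listed relation, so no contradiction arises.

consistent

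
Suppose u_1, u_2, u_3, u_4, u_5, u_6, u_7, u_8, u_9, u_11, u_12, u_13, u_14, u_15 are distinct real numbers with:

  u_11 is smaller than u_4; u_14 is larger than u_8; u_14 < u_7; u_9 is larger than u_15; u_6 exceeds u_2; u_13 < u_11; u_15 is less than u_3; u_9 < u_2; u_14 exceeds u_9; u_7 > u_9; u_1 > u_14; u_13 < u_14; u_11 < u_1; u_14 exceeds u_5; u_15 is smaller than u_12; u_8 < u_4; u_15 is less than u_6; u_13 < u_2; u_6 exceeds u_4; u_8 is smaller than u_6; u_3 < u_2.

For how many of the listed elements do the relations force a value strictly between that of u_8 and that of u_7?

1

Chaining upward from u_8 reaches: u_14, u_1, u_4, u_6.
Chaining downward from u_7 reaches: u_15, u_13, u_9, u_5, u_14.
Strictly between u_8 and u_7 are those in both lists: u_14 — 1 element.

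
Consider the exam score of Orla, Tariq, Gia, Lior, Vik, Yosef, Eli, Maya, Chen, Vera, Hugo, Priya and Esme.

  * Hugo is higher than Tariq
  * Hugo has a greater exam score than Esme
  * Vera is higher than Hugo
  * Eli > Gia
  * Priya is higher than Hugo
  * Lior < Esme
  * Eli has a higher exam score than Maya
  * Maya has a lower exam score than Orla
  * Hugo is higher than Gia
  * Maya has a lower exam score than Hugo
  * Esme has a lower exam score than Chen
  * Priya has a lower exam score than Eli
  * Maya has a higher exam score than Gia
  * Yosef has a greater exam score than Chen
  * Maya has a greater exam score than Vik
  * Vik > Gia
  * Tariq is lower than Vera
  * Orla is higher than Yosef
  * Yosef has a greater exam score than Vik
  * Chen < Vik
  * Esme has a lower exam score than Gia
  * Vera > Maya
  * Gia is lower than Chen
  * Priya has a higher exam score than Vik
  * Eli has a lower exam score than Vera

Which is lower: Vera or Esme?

Esme < Gia and Gia < Chen give Esme < Chen.
With Chen < Vik: Esme < Gia < Chen < Vik.
Then Vik < Maya extends the chain to Maya.
With Maya < Hugo: Esme < Gia < Chen < Vik < Maya < Hugo.
Then Hugo < Priya extends the chain to Priya.
With Priya < Eli: Esme < Gia < Chen < Vik < Maya < Hugo < Priya < Eli.
Then Eli < Vera extends the chain to Vera.
So Esme < Vera; Esme is the lower of the two.

Esme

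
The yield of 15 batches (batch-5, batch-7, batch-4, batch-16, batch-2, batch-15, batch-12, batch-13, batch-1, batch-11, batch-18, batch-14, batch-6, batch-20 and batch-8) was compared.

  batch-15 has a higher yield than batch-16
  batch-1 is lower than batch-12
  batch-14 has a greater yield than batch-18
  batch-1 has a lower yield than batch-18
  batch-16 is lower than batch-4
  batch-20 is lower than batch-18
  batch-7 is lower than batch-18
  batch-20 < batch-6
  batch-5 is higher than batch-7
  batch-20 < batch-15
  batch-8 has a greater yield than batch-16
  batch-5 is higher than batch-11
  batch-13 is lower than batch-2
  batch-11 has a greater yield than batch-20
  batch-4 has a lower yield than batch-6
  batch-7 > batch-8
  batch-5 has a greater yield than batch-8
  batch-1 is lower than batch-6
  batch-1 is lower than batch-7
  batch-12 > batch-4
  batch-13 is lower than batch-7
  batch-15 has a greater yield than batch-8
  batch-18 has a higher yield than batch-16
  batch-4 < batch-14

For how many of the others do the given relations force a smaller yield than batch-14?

From batch-14 the given relations immediately reach batch-4, batch-18.
From those, batch-20, batch-16, batch-1, batch-7 — 6 in total.
From those, batch-13, batch-8 — 8 in total.
No other element is forced below batch-14 by the given relations, so the count is 8.

8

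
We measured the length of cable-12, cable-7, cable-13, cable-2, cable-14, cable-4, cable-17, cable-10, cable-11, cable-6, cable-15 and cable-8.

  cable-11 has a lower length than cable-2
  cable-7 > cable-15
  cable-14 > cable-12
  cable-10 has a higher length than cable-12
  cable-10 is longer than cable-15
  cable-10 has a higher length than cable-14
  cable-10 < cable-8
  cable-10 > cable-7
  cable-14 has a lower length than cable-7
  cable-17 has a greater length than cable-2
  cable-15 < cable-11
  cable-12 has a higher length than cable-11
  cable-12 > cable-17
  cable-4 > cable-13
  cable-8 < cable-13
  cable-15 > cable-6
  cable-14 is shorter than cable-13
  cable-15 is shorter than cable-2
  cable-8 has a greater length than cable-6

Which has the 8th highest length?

cable-17

Piecing the relations together gives one ordering: cable-6 < cable-15 < cable-11 < cable-2 < cable-17 < cable-12 < cable-14 < cable-7 < cable-10 < cable-8 < cable-13 < cable-4.
Counting 8 from the largest end gives cable-17.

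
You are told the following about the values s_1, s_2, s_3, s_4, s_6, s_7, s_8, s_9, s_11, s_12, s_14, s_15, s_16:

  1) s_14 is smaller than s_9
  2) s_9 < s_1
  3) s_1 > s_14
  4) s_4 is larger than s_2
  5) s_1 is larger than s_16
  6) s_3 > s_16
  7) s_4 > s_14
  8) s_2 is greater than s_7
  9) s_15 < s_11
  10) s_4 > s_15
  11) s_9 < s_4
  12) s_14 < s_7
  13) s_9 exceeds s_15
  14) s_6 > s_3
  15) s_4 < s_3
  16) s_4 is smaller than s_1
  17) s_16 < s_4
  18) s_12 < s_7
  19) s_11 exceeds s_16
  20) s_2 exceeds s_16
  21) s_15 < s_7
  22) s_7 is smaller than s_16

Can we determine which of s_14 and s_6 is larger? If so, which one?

Following the relations from s_14: s_14 < s_7 < s_16 < s_2 < s_4 < s_3 < s_6.
So s_6 is larger.

s_6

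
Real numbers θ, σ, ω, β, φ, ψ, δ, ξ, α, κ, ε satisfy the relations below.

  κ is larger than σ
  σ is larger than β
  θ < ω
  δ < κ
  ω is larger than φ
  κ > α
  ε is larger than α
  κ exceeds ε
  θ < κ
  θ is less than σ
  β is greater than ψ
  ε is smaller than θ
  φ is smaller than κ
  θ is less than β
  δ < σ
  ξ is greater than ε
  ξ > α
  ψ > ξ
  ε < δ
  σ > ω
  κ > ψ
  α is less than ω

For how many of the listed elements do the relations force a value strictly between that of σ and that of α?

7

Chaining upward from α reaches: ε, ξ, ψ, δ, θ, ω, β, κ.
Chaining downward from σ reaches: φ, ε, ξ, ψ, δ, θ, ω, β.
Strictly between α and σ are those in both lists: ε, ξ, ψ, δ, θ, ω, β — 7 elements.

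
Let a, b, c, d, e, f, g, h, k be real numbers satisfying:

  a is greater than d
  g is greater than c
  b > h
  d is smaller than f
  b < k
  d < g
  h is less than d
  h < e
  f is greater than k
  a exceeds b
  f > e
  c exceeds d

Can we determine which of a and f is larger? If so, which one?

undetermined

Following every chain through a: below a we get h, b, d.
f is not reached, and no chain runs the other way from f to a.
So the given relations leave the order of a and f undetermined.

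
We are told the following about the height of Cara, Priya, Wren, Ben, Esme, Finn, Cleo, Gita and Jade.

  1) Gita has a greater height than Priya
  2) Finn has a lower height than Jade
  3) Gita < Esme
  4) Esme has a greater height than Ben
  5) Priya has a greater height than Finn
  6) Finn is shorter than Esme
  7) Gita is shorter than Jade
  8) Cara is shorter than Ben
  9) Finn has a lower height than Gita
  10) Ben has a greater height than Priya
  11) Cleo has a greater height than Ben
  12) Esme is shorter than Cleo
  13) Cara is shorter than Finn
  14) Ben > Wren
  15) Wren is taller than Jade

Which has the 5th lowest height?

Jade

The consecutive relations fix a unique order: Cara < Finn < Priya < Gita < Jade < Wren < Ben < Esme < Cleo.
The 5th smallest is Jade.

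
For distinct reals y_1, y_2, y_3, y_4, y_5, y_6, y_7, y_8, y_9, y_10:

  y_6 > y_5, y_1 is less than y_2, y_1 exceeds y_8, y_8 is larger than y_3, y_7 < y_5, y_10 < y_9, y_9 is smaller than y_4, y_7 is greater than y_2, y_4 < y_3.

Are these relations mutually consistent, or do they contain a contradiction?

Every relation is compatible with y_10 < y_9 < y_4 < y_3 < y_8 < y_1 < y_2 < y_7 < y_5 < y_6; the set is consistent.

consistent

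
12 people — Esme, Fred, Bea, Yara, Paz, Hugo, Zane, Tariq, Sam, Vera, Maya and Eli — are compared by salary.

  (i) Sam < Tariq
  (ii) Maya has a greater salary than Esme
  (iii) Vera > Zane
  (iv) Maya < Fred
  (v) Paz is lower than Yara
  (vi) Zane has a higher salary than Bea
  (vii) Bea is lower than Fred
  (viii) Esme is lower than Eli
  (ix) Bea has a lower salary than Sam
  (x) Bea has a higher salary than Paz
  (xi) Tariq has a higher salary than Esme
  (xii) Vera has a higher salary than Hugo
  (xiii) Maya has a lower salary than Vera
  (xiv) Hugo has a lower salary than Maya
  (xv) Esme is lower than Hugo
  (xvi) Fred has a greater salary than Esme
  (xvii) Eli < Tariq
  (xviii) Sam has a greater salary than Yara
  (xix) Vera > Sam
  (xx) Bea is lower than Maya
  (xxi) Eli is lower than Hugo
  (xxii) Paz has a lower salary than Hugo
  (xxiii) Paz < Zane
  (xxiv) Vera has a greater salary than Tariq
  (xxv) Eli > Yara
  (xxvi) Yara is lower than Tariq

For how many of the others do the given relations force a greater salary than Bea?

6

From Bea the given relations immediately reach Zane, Sam, Maya, Fred.
From those, Tariq, Vera — 6 in total.
No other element is forced above Bea by the given relations, so the count is 6.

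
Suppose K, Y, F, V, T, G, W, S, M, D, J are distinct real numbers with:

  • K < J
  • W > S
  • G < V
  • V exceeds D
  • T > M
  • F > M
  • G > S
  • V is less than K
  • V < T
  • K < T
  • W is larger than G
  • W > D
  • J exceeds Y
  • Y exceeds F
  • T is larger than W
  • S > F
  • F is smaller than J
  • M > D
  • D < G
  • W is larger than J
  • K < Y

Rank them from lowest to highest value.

Nothing is placed below D, so it is least; from there D < M; M < F; F < S; S < G; G < V; V < K; K < Y; Y < J; J < W; W < T, each given directly.

D < M < F < S < G < V < K < Y < J < W < T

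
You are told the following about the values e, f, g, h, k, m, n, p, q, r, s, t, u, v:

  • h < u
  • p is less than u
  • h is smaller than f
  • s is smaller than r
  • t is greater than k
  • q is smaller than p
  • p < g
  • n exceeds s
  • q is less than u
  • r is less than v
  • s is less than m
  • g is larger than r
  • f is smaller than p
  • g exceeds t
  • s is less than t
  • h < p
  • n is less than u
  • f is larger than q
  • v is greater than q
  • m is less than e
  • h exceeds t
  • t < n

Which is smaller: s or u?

s

Link the given pairs in sequence: s < t; t < h; h < f; f < p; p < u.
Together: s < t < h < f < p < u.
So s < u; s is the smaller of the two.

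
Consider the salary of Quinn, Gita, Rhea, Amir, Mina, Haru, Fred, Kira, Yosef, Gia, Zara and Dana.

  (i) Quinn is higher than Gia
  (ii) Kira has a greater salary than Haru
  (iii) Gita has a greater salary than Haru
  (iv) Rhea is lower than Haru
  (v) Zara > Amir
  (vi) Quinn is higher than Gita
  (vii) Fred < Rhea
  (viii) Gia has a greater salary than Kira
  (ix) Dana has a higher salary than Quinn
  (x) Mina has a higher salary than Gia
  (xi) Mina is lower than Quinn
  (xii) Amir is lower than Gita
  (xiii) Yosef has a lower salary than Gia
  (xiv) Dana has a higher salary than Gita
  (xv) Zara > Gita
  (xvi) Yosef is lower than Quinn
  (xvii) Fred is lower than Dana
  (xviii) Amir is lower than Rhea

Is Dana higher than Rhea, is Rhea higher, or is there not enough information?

Dana

Chaining the given relations: Rhea < Haru < Kira < Gia < Mina < Quinn < Dana.
So Dana is higher.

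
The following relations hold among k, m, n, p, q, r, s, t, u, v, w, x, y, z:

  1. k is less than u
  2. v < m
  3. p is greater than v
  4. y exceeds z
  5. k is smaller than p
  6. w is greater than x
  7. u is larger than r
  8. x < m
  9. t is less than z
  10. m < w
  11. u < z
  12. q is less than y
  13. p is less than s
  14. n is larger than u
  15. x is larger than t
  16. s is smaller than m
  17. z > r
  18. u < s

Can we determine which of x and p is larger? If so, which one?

Following every chain through x: above x we get m, w; below x we get t.
p is not reached, and no chain runs the other way from p to x.
So the given relations leave the order of x and p undetermined.

undetermined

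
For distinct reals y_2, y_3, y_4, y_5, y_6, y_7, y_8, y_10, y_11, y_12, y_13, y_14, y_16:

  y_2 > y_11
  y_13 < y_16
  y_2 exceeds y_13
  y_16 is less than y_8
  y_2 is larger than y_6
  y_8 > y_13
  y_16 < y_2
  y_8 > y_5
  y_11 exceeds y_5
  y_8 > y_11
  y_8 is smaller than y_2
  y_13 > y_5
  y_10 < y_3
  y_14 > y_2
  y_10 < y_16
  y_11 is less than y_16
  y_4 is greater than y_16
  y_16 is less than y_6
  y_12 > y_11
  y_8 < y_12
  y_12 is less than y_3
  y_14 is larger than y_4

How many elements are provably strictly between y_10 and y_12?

2

Chaining upward from y_10 reaches: y_16, y_6, y_8, y_4, y_2, y_3, y_14.
Chaining downward from y_12 reaches: y_5, y_11, y_13, y_16, y_8.
Strictly between y_10 and y_12 are those in both lists: y_16, y_8 — 2 elements.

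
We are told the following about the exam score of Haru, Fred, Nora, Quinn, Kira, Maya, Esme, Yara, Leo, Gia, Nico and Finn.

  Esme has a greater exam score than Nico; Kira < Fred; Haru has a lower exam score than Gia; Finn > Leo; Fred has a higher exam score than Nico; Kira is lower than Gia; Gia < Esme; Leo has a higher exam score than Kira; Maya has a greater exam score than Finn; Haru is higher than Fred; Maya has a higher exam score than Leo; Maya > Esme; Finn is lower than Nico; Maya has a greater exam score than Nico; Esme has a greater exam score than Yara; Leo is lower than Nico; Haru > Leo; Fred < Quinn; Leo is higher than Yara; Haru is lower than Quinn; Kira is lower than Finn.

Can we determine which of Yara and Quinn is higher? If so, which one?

Link the given pairs in sequence: Yara < Leo; Leo < Finn; Finn < Nico; Nico < Fred; Fred < Haru; Haru < Quinn.
Together: Yara < Leo < Finn < Nico < Fred < Haru < Quinn.
So Quinn is higher.

Quinn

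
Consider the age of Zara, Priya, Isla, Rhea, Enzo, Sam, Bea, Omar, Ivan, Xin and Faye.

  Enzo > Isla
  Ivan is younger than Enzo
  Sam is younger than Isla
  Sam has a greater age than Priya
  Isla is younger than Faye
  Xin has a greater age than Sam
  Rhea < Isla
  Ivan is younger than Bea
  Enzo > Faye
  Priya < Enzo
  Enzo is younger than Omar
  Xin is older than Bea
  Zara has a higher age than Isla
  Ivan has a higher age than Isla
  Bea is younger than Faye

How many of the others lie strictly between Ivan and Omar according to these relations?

3

The relations place Ivan below Omar. An element lies strictly between them when it is forced above Ivan and also forced below Omar.
Above Ivan: {Bea, Xin, Faye, Enzo}. Below Omar: {Rhea, Priya, Sam, Isla, Bea, Faye, Enzo}.
Intersection: {Bea, Faye, Enzo} — 3.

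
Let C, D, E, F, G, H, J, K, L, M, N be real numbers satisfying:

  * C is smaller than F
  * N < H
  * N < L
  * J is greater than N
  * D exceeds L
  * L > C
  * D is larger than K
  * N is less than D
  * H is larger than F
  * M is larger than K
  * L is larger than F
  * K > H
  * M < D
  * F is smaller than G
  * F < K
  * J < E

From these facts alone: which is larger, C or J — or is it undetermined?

undetermined

Following every chain through C: above C we get F, H, K, L, G, M, D.
J is not reached, and no chain runs the other way from J to C.
So the given relations leave the order of C and J undetermined.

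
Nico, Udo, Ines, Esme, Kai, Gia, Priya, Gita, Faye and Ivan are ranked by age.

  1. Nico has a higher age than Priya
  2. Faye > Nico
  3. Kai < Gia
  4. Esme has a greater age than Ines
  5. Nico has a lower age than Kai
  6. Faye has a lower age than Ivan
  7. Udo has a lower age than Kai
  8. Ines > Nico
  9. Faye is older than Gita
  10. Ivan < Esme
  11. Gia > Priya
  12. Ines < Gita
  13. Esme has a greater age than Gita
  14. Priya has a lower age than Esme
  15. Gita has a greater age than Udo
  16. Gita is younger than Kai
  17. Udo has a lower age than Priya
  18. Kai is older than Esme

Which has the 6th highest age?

Gita

Chaining the given pairs: Udo < Priya < Nico < Ines < Gita < Faye < Ivan < Esme < Kai < Gia.
Counting 6 from the largest end gives Gita.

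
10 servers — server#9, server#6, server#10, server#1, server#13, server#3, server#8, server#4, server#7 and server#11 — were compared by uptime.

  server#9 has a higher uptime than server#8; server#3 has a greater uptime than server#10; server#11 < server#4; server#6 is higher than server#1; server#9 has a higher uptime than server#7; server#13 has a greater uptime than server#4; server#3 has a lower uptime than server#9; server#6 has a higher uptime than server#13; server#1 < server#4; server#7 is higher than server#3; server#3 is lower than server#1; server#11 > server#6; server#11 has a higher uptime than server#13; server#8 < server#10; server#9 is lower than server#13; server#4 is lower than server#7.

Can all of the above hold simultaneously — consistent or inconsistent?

We have server#11 < server#4 stated directly, yet also server#4 < server#7 < server#9 < server#13 < server#6 < server#11 by chaining the others — so server#4 < server#11. Contradiction.

inconsistent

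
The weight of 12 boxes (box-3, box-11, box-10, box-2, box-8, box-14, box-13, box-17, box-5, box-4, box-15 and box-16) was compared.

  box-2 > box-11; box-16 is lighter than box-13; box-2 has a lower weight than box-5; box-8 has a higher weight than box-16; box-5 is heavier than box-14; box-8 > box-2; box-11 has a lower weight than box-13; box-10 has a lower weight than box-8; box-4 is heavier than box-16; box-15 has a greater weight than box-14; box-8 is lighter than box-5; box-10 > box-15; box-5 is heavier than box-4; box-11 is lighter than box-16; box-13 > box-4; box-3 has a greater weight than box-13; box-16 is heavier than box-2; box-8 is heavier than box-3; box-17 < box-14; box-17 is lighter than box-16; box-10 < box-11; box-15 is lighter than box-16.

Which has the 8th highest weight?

Piecing the relations together gives one ordering: box-17 < box-14 < box-15 < box-10 < box-11 < box-2 < box-16 < box-4 < box-13 < box-3 < box-8 < box-5.
Counting 8 from the largest end gives box-11.

box-11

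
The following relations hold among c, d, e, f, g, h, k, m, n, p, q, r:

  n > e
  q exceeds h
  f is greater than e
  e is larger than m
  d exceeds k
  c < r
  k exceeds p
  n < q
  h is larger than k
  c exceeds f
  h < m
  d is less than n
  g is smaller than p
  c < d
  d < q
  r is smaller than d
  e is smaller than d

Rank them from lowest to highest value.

g < p < k < h < m < e < f < c < r < d < n < q

The consecutive links are each given: g < p; p < k; k < h; h < m; m < e; e < f; f < c; c < r; r < d; d < n; n < q.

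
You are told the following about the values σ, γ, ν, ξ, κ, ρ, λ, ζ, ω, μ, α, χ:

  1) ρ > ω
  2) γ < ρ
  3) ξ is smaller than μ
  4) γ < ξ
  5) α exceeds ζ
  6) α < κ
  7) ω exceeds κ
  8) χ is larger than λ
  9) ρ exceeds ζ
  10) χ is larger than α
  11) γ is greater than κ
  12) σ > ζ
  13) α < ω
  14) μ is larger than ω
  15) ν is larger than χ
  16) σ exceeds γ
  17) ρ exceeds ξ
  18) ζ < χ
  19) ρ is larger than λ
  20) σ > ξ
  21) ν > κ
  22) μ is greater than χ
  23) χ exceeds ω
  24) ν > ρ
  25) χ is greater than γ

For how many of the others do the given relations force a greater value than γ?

6

The elements the relations force above γ are ξ, σ, χ, ρ, μ, ν — no chain reaches any other.
That is 6.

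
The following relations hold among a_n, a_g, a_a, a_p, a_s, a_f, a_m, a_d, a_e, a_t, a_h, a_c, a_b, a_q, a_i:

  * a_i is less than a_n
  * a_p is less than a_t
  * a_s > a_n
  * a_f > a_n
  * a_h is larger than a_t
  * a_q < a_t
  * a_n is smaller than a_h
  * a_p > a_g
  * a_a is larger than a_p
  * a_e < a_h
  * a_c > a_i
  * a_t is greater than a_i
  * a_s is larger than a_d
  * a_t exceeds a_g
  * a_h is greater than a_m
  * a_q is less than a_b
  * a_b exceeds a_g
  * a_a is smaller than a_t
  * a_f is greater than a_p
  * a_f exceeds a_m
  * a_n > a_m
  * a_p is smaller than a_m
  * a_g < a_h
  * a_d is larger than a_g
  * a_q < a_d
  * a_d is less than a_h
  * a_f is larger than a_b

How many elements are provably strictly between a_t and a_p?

1

Chaining upward from a_p reaches: a_m, a_n, a_a, a_f, a_h, a_s.
Chaining downward from a_t reaches: a_q, a_i, a_g, a_a.
Strictly between a_p and a_t are those in both lists: a_a — 1 element.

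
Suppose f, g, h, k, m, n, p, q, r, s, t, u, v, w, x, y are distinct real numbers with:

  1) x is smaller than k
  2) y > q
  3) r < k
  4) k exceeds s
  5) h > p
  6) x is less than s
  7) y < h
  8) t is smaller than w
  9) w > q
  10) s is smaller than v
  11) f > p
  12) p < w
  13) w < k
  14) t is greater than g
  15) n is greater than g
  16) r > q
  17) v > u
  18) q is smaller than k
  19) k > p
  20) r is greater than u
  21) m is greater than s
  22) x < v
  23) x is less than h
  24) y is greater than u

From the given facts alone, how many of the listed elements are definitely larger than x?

5

From x the given relations immediately reach s, v, k, h.
From those, m — 5 in total.
Nothing else is reachable above x; 5 in all.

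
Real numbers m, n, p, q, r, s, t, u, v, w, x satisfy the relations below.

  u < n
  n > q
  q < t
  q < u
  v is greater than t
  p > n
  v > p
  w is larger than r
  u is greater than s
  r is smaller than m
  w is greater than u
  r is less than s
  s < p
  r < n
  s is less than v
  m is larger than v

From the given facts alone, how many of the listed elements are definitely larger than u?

Directly above u: n, w.
One step further: p (3 so far).
One step further: v (4 so far).
One step further: m (5 so far).
No other element is forced above u by the given relations, so the count is 5.

5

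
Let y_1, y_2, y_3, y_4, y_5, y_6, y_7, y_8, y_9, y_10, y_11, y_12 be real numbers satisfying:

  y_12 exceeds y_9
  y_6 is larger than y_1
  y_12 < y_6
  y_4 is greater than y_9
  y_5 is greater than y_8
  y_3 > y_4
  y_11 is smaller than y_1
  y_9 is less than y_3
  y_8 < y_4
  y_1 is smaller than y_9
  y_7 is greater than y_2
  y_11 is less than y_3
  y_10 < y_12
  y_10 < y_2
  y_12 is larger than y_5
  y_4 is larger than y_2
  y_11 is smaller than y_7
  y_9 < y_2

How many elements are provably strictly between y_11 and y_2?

2

The relations place y_11 below y_2. An element lies strictly between them when it is forced above y_11 and also forced below y_2.
Above y_11: {y_1, y_9, y_4, y_7, y_12, y_3, y_6}. Below y_2: {y_1, y_9, y_10}.
Intersection: {y_1, y_9} — 2.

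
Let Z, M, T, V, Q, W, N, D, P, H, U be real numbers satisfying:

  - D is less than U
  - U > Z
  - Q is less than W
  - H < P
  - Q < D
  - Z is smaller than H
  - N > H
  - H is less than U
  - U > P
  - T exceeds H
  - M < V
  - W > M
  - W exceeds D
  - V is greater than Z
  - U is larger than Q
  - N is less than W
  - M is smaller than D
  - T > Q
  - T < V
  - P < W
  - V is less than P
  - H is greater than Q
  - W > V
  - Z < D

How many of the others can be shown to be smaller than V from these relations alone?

5

Directly below V: Z, M, T.
One step further: Q, H (5 so far).
No other element is forced below V by the given relations, so the count is 5.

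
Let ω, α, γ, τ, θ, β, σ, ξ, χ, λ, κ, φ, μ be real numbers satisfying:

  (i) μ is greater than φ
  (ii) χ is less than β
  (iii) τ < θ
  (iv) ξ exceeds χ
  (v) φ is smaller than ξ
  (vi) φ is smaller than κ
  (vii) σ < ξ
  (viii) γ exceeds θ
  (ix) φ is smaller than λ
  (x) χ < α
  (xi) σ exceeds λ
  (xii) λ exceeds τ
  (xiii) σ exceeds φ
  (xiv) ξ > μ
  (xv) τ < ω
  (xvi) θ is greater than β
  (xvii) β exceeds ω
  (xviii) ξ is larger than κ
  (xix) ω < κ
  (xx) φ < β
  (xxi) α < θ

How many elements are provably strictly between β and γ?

1

Chaining upward from β reaches: θ.
Chaining downward from γ reaches: χ, τ, φ, ω, α, θ.
Strictly between β and γ are those in both lists: θ — 1 element.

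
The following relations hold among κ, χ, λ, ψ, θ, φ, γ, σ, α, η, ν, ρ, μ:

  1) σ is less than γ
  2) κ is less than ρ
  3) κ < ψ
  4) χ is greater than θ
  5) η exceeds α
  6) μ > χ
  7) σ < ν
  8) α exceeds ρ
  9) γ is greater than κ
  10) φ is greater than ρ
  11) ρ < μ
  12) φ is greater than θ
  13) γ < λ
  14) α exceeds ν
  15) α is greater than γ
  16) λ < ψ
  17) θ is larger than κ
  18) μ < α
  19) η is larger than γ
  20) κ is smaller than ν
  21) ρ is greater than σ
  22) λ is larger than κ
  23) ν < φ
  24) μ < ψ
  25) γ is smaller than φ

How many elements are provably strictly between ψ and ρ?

The relations place ρ below ψ. An element lies strictly between them when it is forced above ρ and also forced below ψ.
Above ρ: {μ, φ, α, η}. Below ψ: {κ, σ, θ, γ, χ, μ, λ}.
Intersection: {μ} — 1.

1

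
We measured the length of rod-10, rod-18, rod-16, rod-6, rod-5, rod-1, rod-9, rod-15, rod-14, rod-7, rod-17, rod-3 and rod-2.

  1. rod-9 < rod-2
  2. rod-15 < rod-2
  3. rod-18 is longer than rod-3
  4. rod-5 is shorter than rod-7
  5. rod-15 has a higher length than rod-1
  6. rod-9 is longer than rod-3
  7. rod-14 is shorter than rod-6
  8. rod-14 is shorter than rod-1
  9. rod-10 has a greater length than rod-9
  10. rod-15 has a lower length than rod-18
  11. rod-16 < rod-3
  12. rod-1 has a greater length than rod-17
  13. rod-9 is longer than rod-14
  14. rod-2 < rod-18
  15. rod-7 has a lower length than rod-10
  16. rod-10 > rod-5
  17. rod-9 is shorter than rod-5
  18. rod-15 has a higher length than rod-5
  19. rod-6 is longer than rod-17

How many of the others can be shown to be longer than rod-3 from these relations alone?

The elements the relations force above rod-3 are rod-9, rod-5, rod-7, rod-10, rod-15, rod-2, rod-18 — no chain reaches any other.
That is 7.

7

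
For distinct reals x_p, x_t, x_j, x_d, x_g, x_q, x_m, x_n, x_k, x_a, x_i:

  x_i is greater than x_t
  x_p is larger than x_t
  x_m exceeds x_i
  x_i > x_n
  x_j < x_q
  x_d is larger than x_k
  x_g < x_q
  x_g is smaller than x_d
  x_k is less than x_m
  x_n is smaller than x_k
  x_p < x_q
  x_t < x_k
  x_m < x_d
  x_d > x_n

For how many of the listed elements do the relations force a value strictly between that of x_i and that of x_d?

1

The relations place x_i below x_d. An element lies strictly between them when it is forced above x_i and also forced below x_d.
Above x_i: {x_m}. Below x_d: {x_n, x_t, x_g, x_k, x_m}.
Intersection: {x_m} — 1.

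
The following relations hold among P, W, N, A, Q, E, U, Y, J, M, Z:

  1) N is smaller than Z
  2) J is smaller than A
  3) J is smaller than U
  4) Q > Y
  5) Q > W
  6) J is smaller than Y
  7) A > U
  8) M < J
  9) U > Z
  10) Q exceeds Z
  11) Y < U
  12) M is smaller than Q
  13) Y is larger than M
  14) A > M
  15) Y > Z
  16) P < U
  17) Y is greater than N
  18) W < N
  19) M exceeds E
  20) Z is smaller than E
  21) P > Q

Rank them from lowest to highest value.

The consecutive links are each given: W < N; N < Z; Z < E; E < M; M < J; J < Y; Y < Q; Q < P; P < U; U < A.

W < N < Z < E < M < J < Y < Q < P < U < A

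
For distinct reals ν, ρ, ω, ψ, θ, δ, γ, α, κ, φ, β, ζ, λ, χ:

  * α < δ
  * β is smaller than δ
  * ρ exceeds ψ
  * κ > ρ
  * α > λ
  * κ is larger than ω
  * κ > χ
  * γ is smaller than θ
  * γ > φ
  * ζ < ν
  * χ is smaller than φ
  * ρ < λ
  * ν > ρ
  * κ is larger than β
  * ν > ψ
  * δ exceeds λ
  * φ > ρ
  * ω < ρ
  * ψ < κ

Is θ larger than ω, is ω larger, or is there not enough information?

θ

Following the relations from ω: ω < ρ < φ < γ < θ.
So θ is larger.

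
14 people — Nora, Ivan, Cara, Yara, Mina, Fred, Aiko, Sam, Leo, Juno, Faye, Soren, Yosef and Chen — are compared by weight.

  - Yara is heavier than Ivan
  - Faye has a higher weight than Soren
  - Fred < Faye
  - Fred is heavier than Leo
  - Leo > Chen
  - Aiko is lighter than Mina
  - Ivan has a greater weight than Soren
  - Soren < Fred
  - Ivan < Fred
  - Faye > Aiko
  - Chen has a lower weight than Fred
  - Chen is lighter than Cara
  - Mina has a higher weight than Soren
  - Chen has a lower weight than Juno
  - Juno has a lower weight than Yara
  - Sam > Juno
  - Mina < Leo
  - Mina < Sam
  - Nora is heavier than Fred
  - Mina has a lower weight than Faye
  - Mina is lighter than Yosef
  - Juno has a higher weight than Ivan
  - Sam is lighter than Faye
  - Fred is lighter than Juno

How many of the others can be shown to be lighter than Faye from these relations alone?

9

The elements the relations force below Faye are Aiko, Soren, Chen, Mina, Leo, Ivan, Fred, Juno, Sam — no chain reaches any other.
That is 9.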